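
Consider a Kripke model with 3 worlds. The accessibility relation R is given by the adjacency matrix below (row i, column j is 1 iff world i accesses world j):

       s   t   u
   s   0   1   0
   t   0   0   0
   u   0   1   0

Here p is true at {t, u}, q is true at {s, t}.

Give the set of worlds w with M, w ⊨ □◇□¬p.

{t}

s: successors {t}; ◇□¬p there: t:F. ✗
t: no successors, so □◇□¬p holds vacuously. ✓
u: successors {t}; ◇□¬p there: t:F. ✗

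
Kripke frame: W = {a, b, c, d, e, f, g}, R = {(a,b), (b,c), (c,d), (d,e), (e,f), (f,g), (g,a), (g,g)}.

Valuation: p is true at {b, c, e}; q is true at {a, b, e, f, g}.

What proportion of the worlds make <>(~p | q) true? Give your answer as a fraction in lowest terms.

a: successors {b}; ~p | q there: b:T. ✓
b: successors {c}; ~p | q there: c:F. ✗
c: successors {d}; ~p | q there: d:T. ✓
d: successors {e}; ~p | q there: e:T. ✓
e: successors {f}; ~p | q there: f:T. ✓
f: successors {g}; ~p | q there: g:T. ✓
g: successors {a, g}; ~p | q there: a:T, g:T. ✓
That's 6 of 7 worlds, so 6/7.

6/7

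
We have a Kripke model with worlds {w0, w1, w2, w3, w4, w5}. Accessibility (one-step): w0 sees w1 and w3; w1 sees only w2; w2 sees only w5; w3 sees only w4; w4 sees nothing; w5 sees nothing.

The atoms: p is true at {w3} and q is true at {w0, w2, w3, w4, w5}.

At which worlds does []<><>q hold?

w0: successors {w1, w3}; <><>q there: w1:T, w3:F. ✗
w1: successors {w2}; <><>q there: w2:F. ✗
w2: successors {w5}; <><>q there: w5:F. ✗
w3: successors {w4}; <><>q there: w4:F. ✗
w4: no successors, so []<><>q holds vacuously. ✓
w5: no successors, so []<><>q holds vacuously. ✓

{w4, w5}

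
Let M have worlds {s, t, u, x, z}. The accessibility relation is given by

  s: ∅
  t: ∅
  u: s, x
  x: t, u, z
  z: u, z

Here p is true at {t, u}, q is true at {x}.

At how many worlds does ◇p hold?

s: no successors, so ◇p fails. ✗
t: no successors, so ◇p fails. ✗
u: successors {s, x}; p there: s:F, x:F. ✗
x: successors {t, u, z}; p there: t:T, u:T, z:F. ✓
z: successors {u, z}; p there: u:T, z:F. ✓
Satisfying worlds: {x, z}.

2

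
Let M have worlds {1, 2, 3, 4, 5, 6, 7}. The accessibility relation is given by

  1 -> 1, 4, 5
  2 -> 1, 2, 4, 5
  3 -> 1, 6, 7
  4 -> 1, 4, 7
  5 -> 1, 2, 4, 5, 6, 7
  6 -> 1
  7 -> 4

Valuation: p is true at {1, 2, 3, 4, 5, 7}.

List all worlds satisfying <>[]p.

1: successors {1, 4, 5}; []p there: 1:T, 4:T, 5:F. ✓
2: successors {1, 2, 4, 5}; []p there: 1:T, 2:T, 4:T, 5:F. ✓
3: successors {1, 6, 7}; []p there: 1:T, 6:T, 7:T. ✓
4: successors {1, 4, 7}; []p there: 1:T, 4:T, 7:T. ✓
5: successors {1, 2, 4, 5, 6, 7}; []p there: 1:T, 2:T, 4:T, 5:F, 6:T, 7:T. ✓
6: successors {1}; []p there: 1:T. ✓
7: successors {4}; []p there: 4:T. ✓

{1, 2, 3, 4, 5, 6, 7}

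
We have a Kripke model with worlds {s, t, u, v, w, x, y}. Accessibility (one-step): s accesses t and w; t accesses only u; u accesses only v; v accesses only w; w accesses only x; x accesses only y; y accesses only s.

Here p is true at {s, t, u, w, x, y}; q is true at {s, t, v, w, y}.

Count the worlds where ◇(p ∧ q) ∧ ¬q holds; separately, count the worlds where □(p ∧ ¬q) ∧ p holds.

1 and 2

For ◇(p ∧ q) ∧ ¬q:
s: ◇(p ∧ q) is T, ¬q is F. ✗
t: ◇(p ∧ q) is F, ¬q is F. ✗
u: ◇(p ∧ q) is F, ¬q is T. ✗
v: ◇(p ∧ q) is T, ¬q is F. ✗
w: ◇(p ∧ q) is F, ¬q is F. ✗
x: ◇(p ∧ q) is T, ¬q is T. ✓
y: ◇(p ∧ q) is T, ¬q is F. ✗
— 1 world.
For □(p ∧ ¬q) ∧ p:
s: □(p ∧ ¬q) is F, p is T. ✗
t: □(p ∧ ¬q) is T, p is T. ✓
u: □(p ∧ ¬q) is F, p is T. ✗
v: □(p ∧ ¬q) is F, p is F. ✗
w: □(p ∧ ¬q) is T, p is T. ✓
x: □(p ∧ ¬q) is F, p is T. ✗
y: □(p ∧ ¬q) is F, p is T. ✗
— 2 worlds.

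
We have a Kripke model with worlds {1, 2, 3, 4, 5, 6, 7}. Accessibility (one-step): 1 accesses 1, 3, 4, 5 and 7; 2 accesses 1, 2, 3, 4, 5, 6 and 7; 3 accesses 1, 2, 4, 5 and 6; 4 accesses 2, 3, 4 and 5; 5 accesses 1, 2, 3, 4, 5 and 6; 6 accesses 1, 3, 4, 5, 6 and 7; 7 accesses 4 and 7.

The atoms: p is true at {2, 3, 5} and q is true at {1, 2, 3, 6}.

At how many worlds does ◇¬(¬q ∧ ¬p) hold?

6

1: successors {1, 3, 4, 5, 7}; ¬(¬q ∧ ¬p) there: 1:T, 3:T, 4:F, 5:T, 7:F. ✓
2: successors {1, 2, 3, 4, 5, 6, 7}; ¬(¬q ∧ ¬p) there: 1:T, 2:T, 3:T, 4:F, 5:T, 6:T, 7:F. ✓
3: successors {1, 2, 4, 5, 6}; ¬(¬q ∧ ¬p) there: 1:T, 2:T, 4:F, 5:T, 6:T. ✓
4: successors {2, 3, 4, 5}; ¬(¬q ∧ ¬p) there: 2:T, 3:T, 4:F, 5:T. ✓
5: successors {1, 2, 3, 4, 5, 6}; ¬(¬q ∧ ¬p) there: 1:T, 2:T, 3:T, 4:F, 5:T, 6:T. ✓
6: successors {1, 3, 4, 5, 6, 7}; ¬(¬q ∧ ¬p) there: 1:T, 3:T, 4:F, 5:T, 6:T, 7:F. ✓
7: successors {4, 7}; ¬(¬q ∧ ¬p) there: 4:F, 7:F. ✗
Satisfying worlds: {1, 2, 3, 4, 5, 6}.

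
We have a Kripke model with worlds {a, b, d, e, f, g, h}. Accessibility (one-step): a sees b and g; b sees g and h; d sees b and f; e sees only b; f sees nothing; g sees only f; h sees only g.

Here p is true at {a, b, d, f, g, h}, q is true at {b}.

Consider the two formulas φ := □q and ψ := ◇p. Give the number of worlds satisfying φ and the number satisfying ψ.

For □q:
a: successors {b, g}; q there: b:T, g:F. ✗
b: successors {g, h}; q there: g:F, h:F. ✗
d: successors {b, f}; q there: b:T, f:F. ✗
e: successors {b}; q there: b:T. ✓
f: no successors, so □q holds vacuously. ✓
g: successors {f}; q there: f:F. ✗
h: successors {g}; q there: g:F. ✗
— 2 worlds.
For ◇p:
a: successors {b, g}; p there: b:T, g:T. ✓
b: successors {g, h}; p there: g:T, h:T. ✓
d: successors {b, f}; p there: b:T, f:T. ✓
e: successors {b}; p there: b:T. ✓
f: no successors, so ◇p fails. ✗
g: successors {f}; p there: f:T. ✓
h: successors {g}; p there: g:T. ✓
— 6 worlds.

2 and 6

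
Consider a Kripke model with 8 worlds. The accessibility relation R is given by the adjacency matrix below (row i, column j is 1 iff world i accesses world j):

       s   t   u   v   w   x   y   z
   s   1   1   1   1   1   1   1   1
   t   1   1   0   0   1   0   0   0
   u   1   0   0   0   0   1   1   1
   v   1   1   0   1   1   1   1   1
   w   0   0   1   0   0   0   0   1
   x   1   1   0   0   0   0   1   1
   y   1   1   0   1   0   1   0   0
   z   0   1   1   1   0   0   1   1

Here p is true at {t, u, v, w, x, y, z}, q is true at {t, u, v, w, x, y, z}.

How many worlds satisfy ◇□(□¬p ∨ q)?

s: successors {s, t, u, v, w, x, y, z}; □(□¬p ∨ q) there: s:F, t:F, u:F, v:F, w:T, x:F, y:F, z:T. ✓
t: successors {s, t, w}; □(□¬p ∨ q) there: s:F, t:F, w:T. ✓
u: successors {s, x, y, z}; □(□¬p ∨ q) there: s:F, x:F, y:F, z:T. ✓
v: successors {s, t, v, w, x, y, z}; □(□¬p ∨ q) there: s:F, t:F, v:F, w:T, x:F, y:F, z:T. ✓
w: successors {u, z}; □(□¬p ∨ q) there: u:F, z:T. ✓
x: successors {s, t, y, z}; □(□¬p ∨ q) there: s:F, t:F, y:F, z:T. ✓
y: successors {s, t, v, x}; □(□¬p ∨ q) there: s:F, t:F, v:F, x:F. ✗
z: successors {t, u, v, y, z}; □(□¬p ∨ q) there: t:F, u:F, v:F, y:F, z:T. ✓
Satisfying worlds: {s, t, u, v, w, x, z}.

7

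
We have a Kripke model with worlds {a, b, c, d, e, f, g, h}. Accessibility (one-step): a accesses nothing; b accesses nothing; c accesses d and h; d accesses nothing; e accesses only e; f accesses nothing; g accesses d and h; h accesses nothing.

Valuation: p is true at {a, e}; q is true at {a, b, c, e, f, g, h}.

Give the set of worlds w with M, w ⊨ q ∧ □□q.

a: q is T, □□q is T. ✓
b: q is T, □□q is T. ✓
c: q is T, □□q is T. ✓
d: q is F, □□q is T. ✗
e: q is T, □□q is T. ✓
f: q is T, □□q is T. ✓
g: q is T, □□q is T. ✓
h: q is T, □□q is T. ✓

{a, b, c, e, f, g, h}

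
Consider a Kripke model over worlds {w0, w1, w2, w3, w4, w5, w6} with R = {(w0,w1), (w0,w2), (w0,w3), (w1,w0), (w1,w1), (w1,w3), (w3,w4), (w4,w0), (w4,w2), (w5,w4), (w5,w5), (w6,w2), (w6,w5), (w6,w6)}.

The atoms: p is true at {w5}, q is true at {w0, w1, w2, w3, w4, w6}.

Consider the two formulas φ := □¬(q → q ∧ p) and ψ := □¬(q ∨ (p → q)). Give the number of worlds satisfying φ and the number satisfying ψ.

5 and 1

For □¬(q → q ∧ p):
w0: successors {w1, w2, w3}; ¬(q → q ∧ p) there: w1:T, w2:T, w3:T. ✓
w1: successors {w0, w1, w3}; ¬(q → q ∧ p) there: w0:T, w1:T, w3:T. ✓
w2: no successors, so □¬(q → q ∧ p) holds vacuously. ✓
w3: successors {w4}; ¬(q → q ∧ p) there: w4:T. ✓
w4: successors {w0, w2}; ¬(q → q ∧ p) there: w0:T, w2:T. ✓
w5: successors {w4, w5}; ¬(q → q ∧ p) there: w4:T, w5:F. ✗
w6: successors {w2, w5, w6}; ¬(q → q ∧ p) there: w2:T, w5:F, w6:T. ✗
— 5 worlds.
For □¬(q ∨ (p → q)):
w0: successors {w1, w2, w3}; ¬(q ∨ (p → q)) there: w1:F, w2:F, w3:F. ✗
w1: successors {w0, w1, w3}; ¬(q ∨ (p → q)) there: w0:F, w1:F, w3:F. ✗
w2: no successors, so □¬(q ∨ (p → q)) holds vacuously. ✓
w3: successors {w4}; ¬(q ∨ (p → q)) there: w4:F. ✗
w4: successors {w0, w2}; ¬(q ∨ (p → q)) there: w0:F, w2:F. ✗
w5: successors {w4, w5}; ¬(q ∨ (p → q)) there: w4:F, w5:T. ✗
w6: successors {w2, w5, w6}; ¬(q ∨ (p → q)) there: w2:F, w5:T, w6:F. ✗
— 1 world.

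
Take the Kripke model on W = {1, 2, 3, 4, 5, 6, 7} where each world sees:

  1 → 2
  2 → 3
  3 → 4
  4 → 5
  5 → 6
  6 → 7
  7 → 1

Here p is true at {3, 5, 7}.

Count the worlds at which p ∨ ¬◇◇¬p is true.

4

1: p is F, ¬◇◇¬p is T. ✓
2: p is F, ¬◇◇¬p is F. ✗
3: p is T, ¬◇◇¬p is T. ✓
4: p is F, ¬◇◇¬p is F. ✗
5: p is T, ¬◇◇¬p is T. ✓
6: p is F, ¬◇◇¬p is F. ✗
7: p is T, ¬◇◇¬p is F. ✓
Satisfying worlds: {1, 3, 5, 7}.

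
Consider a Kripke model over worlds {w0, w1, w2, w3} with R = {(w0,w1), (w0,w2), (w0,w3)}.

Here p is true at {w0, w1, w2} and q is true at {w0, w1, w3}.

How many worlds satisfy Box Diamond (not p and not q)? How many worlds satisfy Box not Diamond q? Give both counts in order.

For Box Diamond (not p and not q):
w0: successors {w1, w2, w3}; Diamond (not p and not q) there: w1:F, w2:F, w3:F. ✗
w1: no successors, so Box Diamond (not p and not q) holds vacuously. ✓
w2: no successors, so Box Diamond (not p and not q) holds vacuously. ✓
w3: no successors, so Box Diamond (not p and not q) holds vacuously. ✓
— 3 worlds.
For Box not Diamond q:
w0: successors {w1, w2, w3}; not Diamond q there: w1:T, w2:T, w3:T. ✓
w1: no successors, so Box not Diamond q holds vacuously. ✓
w2: no successors, so Box not Diamond q holds vacuously. ✓
w3: no successors, so Box not Diamond q holds vacuously. ✓
— 4 worlds.

3 and 4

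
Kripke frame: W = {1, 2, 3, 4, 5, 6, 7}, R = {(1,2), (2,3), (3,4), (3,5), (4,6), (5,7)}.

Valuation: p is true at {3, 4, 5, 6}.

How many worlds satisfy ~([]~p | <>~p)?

1: []~p | <>~p is T. ✗
2: []~p | <>~p is F. ✓
3: []~p | <>~p is F. ✓
4: []~p | <>~p is F. ✓
5: []~p | <>~p is T. ✗
6: []~p | <>~p is T. ✗
7: []~p | <>~p is T. ✗
Satisfying worlds: {2, 3, 4}.

3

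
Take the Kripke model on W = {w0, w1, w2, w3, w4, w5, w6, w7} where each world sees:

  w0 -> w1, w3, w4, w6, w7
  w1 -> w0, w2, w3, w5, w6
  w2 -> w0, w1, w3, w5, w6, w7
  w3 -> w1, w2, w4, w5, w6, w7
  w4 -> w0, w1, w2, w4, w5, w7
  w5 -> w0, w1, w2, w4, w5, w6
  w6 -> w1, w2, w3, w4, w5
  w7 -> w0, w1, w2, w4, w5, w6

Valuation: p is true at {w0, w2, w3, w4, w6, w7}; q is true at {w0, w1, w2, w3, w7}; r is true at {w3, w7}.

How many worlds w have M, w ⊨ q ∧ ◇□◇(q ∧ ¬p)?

w0: q is T, ◇□◇(q ∧ ¬p) is T. ✓
w1: q is T, ◇□◇(q ∧ ¬p) is F. ✗
w2: q is T, ◇□◇(q ∧ ¬p) is T. ✓
w3: q is T, ◇□◇(q ∧ ¬p) is T. ✓
w4: q is F, ◇□◇(q ∧ ¬p) is T. ✗
w5: q is F, ◇□◇(q ∧ ¬p) is T. ✗
w6: q is F, ◇□◇(q ∧ ¬p) is T. ✗
w7: q is T, ◇□◇(q ∧ ¬p) is T. ✓
Satisfying worlds: {w0, w2, w3, w7}.

4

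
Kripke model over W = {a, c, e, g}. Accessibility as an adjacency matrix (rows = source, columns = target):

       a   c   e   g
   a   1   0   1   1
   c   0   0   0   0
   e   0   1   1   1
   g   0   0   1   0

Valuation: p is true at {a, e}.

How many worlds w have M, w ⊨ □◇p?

3

a: successors {a, e, g}; ◇p there: a:T, e:T, g:T. ✓
c: no successors, so □◇p holds vacuously. ✓
e: successors {c, e, g}; ◇p there: c:F, e:T, g:T. ✗
g: successors {e}; ◇p there: e:T. ✓
Satisfying worlds: {a, c, g}.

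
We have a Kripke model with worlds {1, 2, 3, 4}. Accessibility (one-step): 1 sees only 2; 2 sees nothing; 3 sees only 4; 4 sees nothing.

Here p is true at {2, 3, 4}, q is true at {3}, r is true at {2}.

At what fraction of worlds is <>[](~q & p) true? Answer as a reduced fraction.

1: successors {2}; [](~q & p) there: 2:T. ✓
2: no successors, so <>[](~q & p) fails. ✗
3: successors {4}; [](~q & p) there: 4:T. ✓
4: no successors, so <>[](~q & p) fails. ✗
That's 2 of 4 worlds, so 2/4 = 1/2.

1/2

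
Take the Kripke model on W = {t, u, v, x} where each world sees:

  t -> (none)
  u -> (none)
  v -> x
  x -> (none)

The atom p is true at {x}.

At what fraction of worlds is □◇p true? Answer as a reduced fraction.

3/4

t: no successors, so □◇p holds vacuously. ✓
u: no successors, so □◇p holds vacuously. ✓
v: successors {x}; ◇p there: x:F. ✗
x: no successors, so □◇p holds vacuously. ✓
That's 3 of 4 worlds, so 3/4.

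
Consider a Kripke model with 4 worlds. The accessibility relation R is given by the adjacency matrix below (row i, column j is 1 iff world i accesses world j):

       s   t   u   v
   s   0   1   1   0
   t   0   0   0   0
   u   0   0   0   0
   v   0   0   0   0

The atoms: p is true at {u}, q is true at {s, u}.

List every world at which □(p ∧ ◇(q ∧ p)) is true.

{t, u, v}

s: successors {t, u}; p ∧ ◇(q ∧ p) there: t:F, u:F. ✗
t: no successors, so □(p ∧ ◇(q ∧ p)) holds vacuously. ✓
u: no successors, so □(p ∧ ◇(q ∧ p)) holds vacuously. ✓
v: no successors, so □(p ∧ ◇(q ∧ p)) holds vacuously. ✓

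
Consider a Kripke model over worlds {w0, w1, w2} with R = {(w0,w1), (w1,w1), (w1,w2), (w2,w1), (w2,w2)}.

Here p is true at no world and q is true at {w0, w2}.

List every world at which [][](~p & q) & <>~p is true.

∅

w0: [][](~p & q) is F, <>~p is T. ✗
w1: [][](~p & q) is F, <>~p is T. ✗
w2: [][](~p & q) is F, <>~p is T. ✗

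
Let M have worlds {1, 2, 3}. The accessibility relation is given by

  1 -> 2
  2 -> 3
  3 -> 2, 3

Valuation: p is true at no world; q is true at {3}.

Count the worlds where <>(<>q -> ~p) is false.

0

1: successors {2}; <>q -> ~p there: 2:T. ✓
2: successors {3}; <>q -> ~p there: 3:T. ✓
3: successors {2, 3}; <>q -> ~p there: 2:T, 3:T. ✓
Satisfying worlds: {1, 2, 3}.
So <>(<>q -> ~p) fails at the other 0 worlds.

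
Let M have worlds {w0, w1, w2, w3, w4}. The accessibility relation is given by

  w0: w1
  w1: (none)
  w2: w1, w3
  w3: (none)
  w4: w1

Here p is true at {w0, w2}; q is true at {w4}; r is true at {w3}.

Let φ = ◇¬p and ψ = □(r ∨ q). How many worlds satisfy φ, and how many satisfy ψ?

For ◇¬p:
w0: successors {w1}; ¬p there: w1:T. ✓
w1: no successors, so ◇¬p fails. ✗
w2: successors {w1, w3}; ¬p there: w1:T, w3:T. ✓
w3: no successors, so ◇¬p fails. ✗
w4: successors {w1}; ¬p there: w1:T. ✓
— 3 worlds.
For □(r ∨ q):
w0: successors {w1}; r ∨ q there: w1:F. ✗
w1: no successors, so □(r ∨ q) holds vacuously. ✓
w2: successors {w1, w3}; r ∨ q there: w1:F, w3:T. ✗
w3: no successors, so □(r ∨ q) holds vacuously. ✓
w4: successors {w1}; r ∨ q there: w1:F. ✗
— 2 worlds.

3 and 2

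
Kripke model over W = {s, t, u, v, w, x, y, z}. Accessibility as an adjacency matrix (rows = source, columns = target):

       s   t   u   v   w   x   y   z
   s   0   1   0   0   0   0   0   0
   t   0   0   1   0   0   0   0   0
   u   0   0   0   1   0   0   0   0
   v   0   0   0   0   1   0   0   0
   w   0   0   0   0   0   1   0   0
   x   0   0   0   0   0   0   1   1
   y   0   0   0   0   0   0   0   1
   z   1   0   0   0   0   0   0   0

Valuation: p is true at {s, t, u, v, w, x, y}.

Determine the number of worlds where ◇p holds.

s: successors {t}; p there: t:T. ✓
t: successors {u}; p there: u:T. ✓
u: successors {v}; p there: v:T. ✓
v: successors {w}; p there: w:T. ✓
w: successors {x}; p there: x:T. ✓
x: successors {y, z}; p there: y:T, z:F. ✓
y: successors {z}; p there: z:F. ✗
z: successors {s}; p there: s:T. ✓
Satisfying worlds: {s, t, u, v, w, x, z}.

7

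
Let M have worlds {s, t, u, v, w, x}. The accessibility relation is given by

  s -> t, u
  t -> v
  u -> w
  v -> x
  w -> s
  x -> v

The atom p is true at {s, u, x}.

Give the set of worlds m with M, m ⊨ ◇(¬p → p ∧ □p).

s: successors {t, u}; ¬p → p ∧ □p there: t:F, u:T. ✓
t: successors {v}; ¬p → p ∧ □p there: v:F. ✗
u: successors {w}; ¬p → p ∧ □p there: w:F. ✗
v: successors {x}; ¬p → p ∧ □p there: x:T. ✓
w: successors {s}; ¬p → p ∧ □p there: s:T. ✓
x: successors {v}; ¬p → p ∧ □p there: v:F. ✗

{s, v, w}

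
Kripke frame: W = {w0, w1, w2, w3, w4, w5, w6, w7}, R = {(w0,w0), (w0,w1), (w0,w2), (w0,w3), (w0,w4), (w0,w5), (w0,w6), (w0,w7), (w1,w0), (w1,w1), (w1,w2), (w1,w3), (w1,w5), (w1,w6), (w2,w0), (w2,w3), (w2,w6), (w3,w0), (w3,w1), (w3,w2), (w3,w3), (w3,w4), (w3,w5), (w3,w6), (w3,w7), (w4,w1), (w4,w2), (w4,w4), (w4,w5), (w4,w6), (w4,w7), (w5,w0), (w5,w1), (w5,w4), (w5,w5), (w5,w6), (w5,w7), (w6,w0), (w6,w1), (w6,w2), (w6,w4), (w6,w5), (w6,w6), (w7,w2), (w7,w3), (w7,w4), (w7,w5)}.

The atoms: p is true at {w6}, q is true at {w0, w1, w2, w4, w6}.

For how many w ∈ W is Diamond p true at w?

w0: successors {w0, w1, w2, w3, w4, w5, w6, w7}; p there: w0:F, w1:F, w2:F, w3:F, w4:F, w5:F, w6:T, w7:F. ✓
w1: successors {w0, w1, w2, w3, w5, w6}; p there: w0:F, w1:F, w2:F, w3:F, w5:F, w6:T. ✓
w2: successors {w0, w3, w6}; p there: w0:F, w3:F, w6:T. ✓
w3: successors {w0, w1, w2, w3, w4, w5, w6, w7}; p there: w0:F, w1:F, w2:F, w3:F, w4:F, w5:F, w6:T, w7:F. ✓
w4: successors {w1, w2, w4, w5, w6, w7}; p there: w1:F, w2:F, w4:F, w5:F, w6:T, w7:F. ✓
w5: successors {w0, w1, w4, w5, w6, w7}; p there: w0:F, w1:F, w4:F, w5:F, w6:T, w7:F. ✓
w6: successors {w0, w1, w2, w4, w5, w6}; p there: w0:F, w1:F, w2:F, w4:F, w5:F, w6:T. ✓
w7: successors {w2, w3, w4, w5}; p there: w2:F, w3:F, w4:F, w5:F. ✗
Satisfying worlds: {w0, w1, w2, w3, w4, w5, w6}.

7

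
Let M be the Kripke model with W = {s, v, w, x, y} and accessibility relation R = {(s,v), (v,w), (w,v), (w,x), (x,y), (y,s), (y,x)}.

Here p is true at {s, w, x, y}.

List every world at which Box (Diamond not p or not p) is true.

{s, v}

s: successors {v}; Diamond not p or not p there: v:T. ✓
v: successors {w}; Diamond not p or not p there: w:T. ✓
w: successors {v, x}; Diamond not p or not p there: v:T, x:F. ✗
x: successors {y}; Diamond not p or not p there: y:F. ✗
y: successors {s, x}; Diamond not p or not p there: s:T, x:F. ✗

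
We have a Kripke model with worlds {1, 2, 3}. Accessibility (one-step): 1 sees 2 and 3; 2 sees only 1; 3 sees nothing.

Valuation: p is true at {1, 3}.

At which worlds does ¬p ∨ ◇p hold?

1: ¬p is F, ◇p is T. ✓
2: ¬p is T, ◇p is T. ✓
3: ¬p is F, ◇p is F. ✗

{1, 2}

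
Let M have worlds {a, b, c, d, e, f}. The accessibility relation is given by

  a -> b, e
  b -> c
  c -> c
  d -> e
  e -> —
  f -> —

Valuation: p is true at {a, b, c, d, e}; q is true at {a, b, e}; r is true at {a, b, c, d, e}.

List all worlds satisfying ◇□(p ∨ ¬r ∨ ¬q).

{a, b, c, d}

a: successors {b, e}; □(p ∨ ¬r ∨ ¬q) there: b:T, e:T. ✓
b: successors {c}; □(p ∨ ¬r ∨ ¬q) there: c:T. ✓
c: successors {c}; □(p ∨ ¬r ∨ ¬q) there: c:T. ✓
d: successors {e}; □(p ∨ ¬r ∨ ¬q) there: e:T. ✓
e: no successors, so ◇□(p ∨ ¬r ∨ ¬q) fails. ✗
f: no successors, so ◇□(p ∨ ¬r ∨ ¬q) fails. ✗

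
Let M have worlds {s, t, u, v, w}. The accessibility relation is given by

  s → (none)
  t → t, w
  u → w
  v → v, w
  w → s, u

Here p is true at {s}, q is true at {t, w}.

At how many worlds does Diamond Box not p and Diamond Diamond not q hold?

s: Diamond Box not p is F, Diamond Diamond not q is F. ✗
t: Diamond Box not p is T, Diamond Diamond not q is T. ✓
u: Diamond Box not p is F, Diamond Diamond not q is T. ✗
v: Diamond Box not p is T, Diamond Diamond not q is T. ✓
w: Diamond Box not p is T, Diamond Diamond not q is F. ✗
Satisfying worlds: {t, v}.

2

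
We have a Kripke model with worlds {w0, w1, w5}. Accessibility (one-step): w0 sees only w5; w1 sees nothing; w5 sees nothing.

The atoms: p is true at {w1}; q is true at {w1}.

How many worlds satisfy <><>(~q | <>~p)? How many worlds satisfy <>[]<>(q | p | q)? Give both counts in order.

0 and 1

For <><>(~q | <>~p):
w0: successors {w5}; <>(~q | <>~p) there: w5:F. ✗
w1: no successors, so <><>(~q | <>~p) fails. ✗
w5: no successors, so <><>(~q | <>~p) fails. ✗
— 0 worlds.
For <>[]<>(q | p | q):
w0: successors {w5}; []<>(q | p | q) there: w5:T. ✓
w1: no successors, so <>[]<>(q | p | q) fails. ✗
w5: no successors, so <>[]<>(q | p | q) fails. ✗
— 1 world.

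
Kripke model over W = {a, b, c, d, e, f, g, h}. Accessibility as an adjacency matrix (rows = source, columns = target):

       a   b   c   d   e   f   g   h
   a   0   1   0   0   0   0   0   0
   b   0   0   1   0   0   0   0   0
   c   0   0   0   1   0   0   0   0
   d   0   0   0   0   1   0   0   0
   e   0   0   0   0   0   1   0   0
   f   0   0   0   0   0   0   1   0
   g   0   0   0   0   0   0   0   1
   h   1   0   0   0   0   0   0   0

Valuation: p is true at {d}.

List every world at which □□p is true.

{b}

a: successors {b}; □p there: b:F. ✗
b: successors {c}; □p there: c:T. ✓
c: successors {d}; □p there: d:F. ✗
d: successors {e}; □p there: e:F. ✗
e: successors {f}; □p there: f:F. ✗
f: successors {g}; □p there: g:F. ✗
g: successors {h}; □p there: h:F. ✗
h: successors {a}; □p there: a:F. ✗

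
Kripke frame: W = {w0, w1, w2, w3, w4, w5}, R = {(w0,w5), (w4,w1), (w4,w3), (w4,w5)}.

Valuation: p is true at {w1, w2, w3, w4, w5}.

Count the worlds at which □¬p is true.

w0: successors {w5}; ¬p there: w5:F. ✗
w1: no successors, so □¬p holds vacuously. ✓
w2: no successors, so □¬p holds vacuously. ✓
w3: no successors, so □¬p holds vacuously. ✓
w4: successors {w1, w3, w5}; ¬p there: w1:F, w3:F, w5:F. ✗
w5: no successors, so □¬p holds vacuously. ✓
Satisfying worlds: {w1, w2, w3, w5}.

4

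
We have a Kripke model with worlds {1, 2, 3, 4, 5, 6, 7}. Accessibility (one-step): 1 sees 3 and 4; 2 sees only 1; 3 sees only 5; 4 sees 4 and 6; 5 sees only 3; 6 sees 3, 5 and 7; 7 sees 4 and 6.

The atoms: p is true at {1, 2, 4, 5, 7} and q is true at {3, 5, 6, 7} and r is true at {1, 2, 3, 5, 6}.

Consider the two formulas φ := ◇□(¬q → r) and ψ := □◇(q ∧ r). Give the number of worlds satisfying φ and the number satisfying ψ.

For ◇□(¬q → r):
1: successors {3, 4}; □(¬q → r) there: 3:T, 4:F. ✓
2: successors {1}; □(¬q → r) there: 1:F. ✗
3: successors {5}; □(¬q → r) there: 5:T. ✓
4: successors {4, 6}; □(¬q → r) there: 4:F, 6:T. ✓
5: successors {3}; □(¬q → r) there: 3:T. ✓
6: successors {3, 5, 7}; □(¬q → r) there: 3:T, 5:T, 7:F. ✓
7: successors {4, 6}; □(¬q → r) there: 4:F, 6:T. ✓
— 6 worlds.
For □◇(q ∧ r):
1: successors {3, 4}; ◇(q ∧ r) there: 3:T, 4:T. ✓
2: successors {1}; ◇(q ∧ r) there: 1:T. ✓
3: successors {5}; ◇(q ∧ r) there: 5:T. ✓
4: successors {4, 6}; ◇(q ∧ r) there: 4:T, 6:T. ✓
5: successors {3}; ◇(q ∧ r) there: 3:T. ✓
6: successors {3, 5, 7}; ◇(q ∧ r) there: 3:T, 5:T, 7:T. ✓
7: successors {4, 6}; ◇(q ∧ r) there: 4:T, 6:T. ✓
— 7 worlds.

6 and 7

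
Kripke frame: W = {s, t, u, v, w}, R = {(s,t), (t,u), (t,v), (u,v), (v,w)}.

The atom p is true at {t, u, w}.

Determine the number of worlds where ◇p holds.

s: successors {t}; p there: t:T. ✓
t: successors {u, v}; p there: u:T, v:F. ✓
u: successors {v}; p there: v:F. ✗
v: successors {w}; p there: w:T. ✓
w: no successors, so ◇p fails. ✗
Satisfying worlds: {s, t, v}.

3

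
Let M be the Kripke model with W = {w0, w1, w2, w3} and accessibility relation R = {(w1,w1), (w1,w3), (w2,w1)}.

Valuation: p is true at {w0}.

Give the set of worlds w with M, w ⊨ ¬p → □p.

{w0, w3}

w0: ¬p is F, □p is T. ✓
w1: ¬p is T, □p is F. ✗
w2: ¬p is T, □p is F. ✗
w3: ¬p is T, □p is T. ✓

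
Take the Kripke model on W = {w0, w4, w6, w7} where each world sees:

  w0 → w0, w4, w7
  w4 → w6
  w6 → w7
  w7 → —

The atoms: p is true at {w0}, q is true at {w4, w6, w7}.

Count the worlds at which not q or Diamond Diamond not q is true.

1

w0: not q is T, Diamond Diamond not q is T. ✓
w4: not q is F, Diamond Diamond not q is F. ✗
w6: not q is F, Diamond Diamond not q is F. ✗
w7: not q is F, Diamond Diamond not q is F. ✗
Satisfying worlds: {w0}.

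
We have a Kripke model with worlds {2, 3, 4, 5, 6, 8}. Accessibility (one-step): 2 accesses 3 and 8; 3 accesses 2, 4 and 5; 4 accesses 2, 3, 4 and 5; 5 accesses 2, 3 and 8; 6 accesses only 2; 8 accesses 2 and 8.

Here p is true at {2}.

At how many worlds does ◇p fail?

2: successors {3, 8}; p there: 3:F, 8:F. ✗
3: successors {2, 4, 5}; p there: 2:T, 4:F, 5:F. ✓
4: successors {2, 3, 4, 5}; p there: 2:T, 3:F, 4:F, 5:F. ✓
5: successors {2, 3, 8}; p there: 2:T, 3:F, 8:F. ✓
6: successors {2}; p there: 2:T. ✓
8: successors {2, 8}; p there: 2:T, 8:F. ✓
Satisfying worlds: {3, 4, 5, 6, 8}.
So ◇p fails at the other 1 world.

1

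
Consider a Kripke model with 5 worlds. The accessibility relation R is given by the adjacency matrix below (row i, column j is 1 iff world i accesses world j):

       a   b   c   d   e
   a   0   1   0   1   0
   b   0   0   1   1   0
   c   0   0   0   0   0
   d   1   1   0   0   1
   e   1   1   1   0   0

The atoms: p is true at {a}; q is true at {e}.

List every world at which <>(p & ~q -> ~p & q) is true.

{a, b, d, e}

a: successors {b, d}; p & ~q -> ~p & q there: b:T, d:T. ✓
b: successors {c, d}; p & ~q -> ~p & q there: c:T, d:T. ✓
c: no successors, so <>(p & ~q -> ~p & q) fails. ✗
d: successors {a, b, e}; p & ~q -> ~p & q there: a:F, b:T, e:T. ✓
e: successors {a, b, c}; p & ~q -> ~p & q there: a:F, b:T, c:T. ✓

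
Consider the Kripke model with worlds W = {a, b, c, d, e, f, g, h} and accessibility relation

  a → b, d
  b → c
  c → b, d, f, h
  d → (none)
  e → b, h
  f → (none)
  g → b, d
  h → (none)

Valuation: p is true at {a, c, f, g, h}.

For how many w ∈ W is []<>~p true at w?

4

a: successors {b, d}; <>~p there: b:F, d:F. ✗
b: successors {c}; <>~p there: c:T. ✓
c: successors {b, d, f, h}; <>~p there: b:F, d:F, f:F, h:F. ✗
d: no successors, so []<>~p holds vacuously. ✓
e: successors {b, h}; <>~p there: b:F, h:F. ✗
f: no successors, so []<>~p holds vacuously. ✓
g: successors {b, d}; <>~p there: b:F, d:F. ✗
h: no successors, so []<>~p holds vacuously. ✓
Satisfying worlds: {b, d, f, h}.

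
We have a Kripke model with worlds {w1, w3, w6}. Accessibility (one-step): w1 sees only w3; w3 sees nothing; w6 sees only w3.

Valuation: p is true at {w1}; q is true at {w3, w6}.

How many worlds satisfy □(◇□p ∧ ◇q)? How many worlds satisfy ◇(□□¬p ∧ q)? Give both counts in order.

1 and 2

For □(◇□p ∧ ◇q):
w1: successors {w3}; ◇□p ∧ ◇q there: w3:F. ✗
w3: no successors, so □(◇□p ∧ ◇q) holds vacuously. ✓
w6: successors {w3}; ◇□p ∧ ◇q there: w3:F. ✗
— 1 world.
For ◇(□□¬p ∧ q):
w1: successors {w3}; □□¬p ∧ q there: w3:T. ✓
w3: no successors, so ◇(□□¬p ∧ q) fails. ✗
w6: successors {w3}; □□¬p ∧ q there: w3:T. ✓
— 2 worlds.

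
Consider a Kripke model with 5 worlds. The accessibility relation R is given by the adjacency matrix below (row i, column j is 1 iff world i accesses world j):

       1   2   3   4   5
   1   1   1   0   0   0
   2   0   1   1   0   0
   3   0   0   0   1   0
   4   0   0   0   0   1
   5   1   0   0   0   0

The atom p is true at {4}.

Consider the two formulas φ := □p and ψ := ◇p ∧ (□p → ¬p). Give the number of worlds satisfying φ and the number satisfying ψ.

For □p:
1: successors {1, 2}; p there: 1:F, 2:F. ✗
2: successors {2, 3}; p there: 2:F, 3:F. ✗
3: successors {4}; p there: 4:T. ✓
4: successors {5}; p there: 5:F. ✗
5: successors {1}; p there: 1:F. ✗
— 1 world.
For ◇p ∧ (□p → ¬p):
1: ◇p is F, □p → ¬p is T. ✗
2: ◇p is F, □p → ¬p is T. ✗
3: ◇p is T, □p → ¬p is T. ✓
4: ◇p is F, □p → ¬p is T. ✗
5: ◇p is F, □p → ¬p is T. ✗
— 1 world.

1 and 1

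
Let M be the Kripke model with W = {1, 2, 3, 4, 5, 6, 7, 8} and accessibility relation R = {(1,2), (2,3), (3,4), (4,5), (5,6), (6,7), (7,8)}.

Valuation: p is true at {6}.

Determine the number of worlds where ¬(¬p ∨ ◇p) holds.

1: ¬p ∨ ◇p is T. ✗
2: ¬p ∨ ◇p is T. ✗
3: ¬p ∨ ◇p is T. ✗
4: ¬p ∨ ◇p is T. ✗
5: ¬p ∨ ◇p is T. ✗
6: ¬p ∨ ◇p is F. ✓
7: ¬p ∨ ◇p is T. ✗
8: ¬p ∨ ◇p is T. ✗
Satisfying worlds: {6}.

1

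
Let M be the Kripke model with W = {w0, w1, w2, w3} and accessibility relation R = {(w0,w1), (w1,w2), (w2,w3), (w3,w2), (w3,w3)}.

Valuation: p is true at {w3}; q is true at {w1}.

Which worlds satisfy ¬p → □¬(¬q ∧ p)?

w0: ¬p is T, □¬(¬q ∧ p) is T. ✓
w1: ¬p is T, □¬(¬q ∧ p) is T. ✓
w2: ¬p is T, □¬(¬q ∧ p) is F. ✗
w3: ¬p is F, □¬(¬q ∧ p) is F. ✓

{w0, w1, w3}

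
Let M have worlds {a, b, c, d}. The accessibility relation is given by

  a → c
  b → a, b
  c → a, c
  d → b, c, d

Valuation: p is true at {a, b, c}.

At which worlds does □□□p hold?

{a, b, c}

a: successors {c}; □□p there: c:T. ✓
b: successors {a, b}; □□p there: a:T, b:T. ✓
c: successors {a, c}; □□p there: a:T, c:T. ✓
d: successors {b, c, d}; □□p there: b:T, c:T, d:F. ✗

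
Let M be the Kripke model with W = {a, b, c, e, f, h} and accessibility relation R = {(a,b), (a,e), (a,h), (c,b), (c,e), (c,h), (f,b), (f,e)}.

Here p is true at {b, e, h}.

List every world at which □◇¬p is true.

a: successors {b, e, h}; ◇¬p there: b:F, e:F, h:F. ✗
b: no successors, so □◇¬p holds vacuously. ✓
c: successors {b, e, h}; ◇¬p there: b:F, e:F, h:F. ✗
e: no successors, so □◇¬p holds vacuously. ✓
f: successors {b, e}; ◇¬p there: b:F, e:F. ✗
h: no successors, so □◇¬p holds vacuously. ✓

{b, e, h}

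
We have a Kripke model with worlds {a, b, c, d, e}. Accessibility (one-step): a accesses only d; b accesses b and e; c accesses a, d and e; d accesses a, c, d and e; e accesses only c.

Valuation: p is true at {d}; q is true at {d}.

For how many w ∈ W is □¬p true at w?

2

a: successors {d}; ¬p there: d:F. ✗
b: successors {b, e}; ¬p there: b:T, e:T. ✓
c: successors {a, d, e}; ¬p there: a:T, d:F, e:T. ✗
d: successors {a, c, d, e}; ¬p there: a:T, c:T, d:F, e:T. ✗
e: successors {c}; ¬p there: c:T. ✓
Satisfying worlds: {b, e}.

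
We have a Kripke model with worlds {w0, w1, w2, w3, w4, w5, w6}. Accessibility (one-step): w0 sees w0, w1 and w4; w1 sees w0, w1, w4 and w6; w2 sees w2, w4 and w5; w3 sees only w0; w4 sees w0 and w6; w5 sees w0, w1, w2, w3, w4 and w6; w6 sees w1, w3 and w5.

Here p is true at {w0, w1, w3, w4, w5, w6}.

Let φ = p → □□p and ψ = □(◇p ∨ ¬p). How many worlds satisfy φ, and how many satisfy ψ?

For p → □□p:
w0: p is T, □□p is T. ✓
w1: p is T, □□p is T. ✓
w2: p is F, □□p is F. ✓
w3: p is T, □□p is T. ✓
w4: p is T, □□p is T. ✓
w5: p is T, □□p is F. ✗
w6: p is T, □□p is F. ✗
— 5 worlds.
For □(◇p ∨ ¬p):
w0: successors {w0, w1, w4}; ◇p ∨ ¬p there: w0:T, w1:T, w4:T. ✓
w1: successors {w0, w1, w4, w6}; ◇p ∨ ¬p there: w0:T, w1:T, w4:T, w6:T. ✓
w2: successors {w2, w4, w5}; ◇p ∨ ¬p there: w2:T, w4:T, w5:T. ✓
w3: successors {w0}; ◇p ∨ ¬p there: w0:T. ✓
w4: successors {w0, w6}; ◇p ∨ ¬p there: w0:T, w6:T. ✓
w5: successors {w0, w1, w2, w3, w4, w6}; ◇p ∨ ¬p there: w0:T, w1:T, w2:T, w3:T, w4:T, w6:T. ✓
w6: successors {w1, w3, w5}; ◇p ∨ ¬p there: w1:T, w3:T, w5:T. ✓
— 7 worlds.

5 and 7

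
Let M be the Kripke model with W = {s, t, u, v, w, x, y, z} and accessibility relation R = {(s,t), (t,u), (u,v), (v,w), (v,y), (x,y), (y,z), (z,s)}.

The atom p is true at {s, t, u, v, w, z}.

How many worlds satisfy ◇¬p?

2

s: successors {t}; ¬p there: t:F. ✗
t: successors {u}; ¬p there: u:F. ✗
u: successors {v}; ¬p there: v:F. ✗
v: successors {w, y}; ¬p there: w:F, y:T. ✓
w: no successors, so ◇¬p fails. ✗
x: successors {y}; ¬p there: y:T. ✓
y: successors {z}; ¬p there: z:F. ✗
z: successors {s}; ¬p there: s:F. ✗
Satisfying worlds: {v, x}.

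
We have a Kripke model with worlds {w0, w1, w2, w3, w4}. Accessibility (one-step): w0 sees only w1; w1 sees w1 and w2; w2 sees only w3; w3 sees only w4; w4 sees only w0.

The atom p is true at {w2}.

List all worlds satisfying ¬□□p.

w0: □□p is F. ✓
w1: □□p is F. ✓
w2: □□p is F. ✓
w3: □□p is F. ✓
w4: □□p is F. ✓

{w0, w1, w2, w3, w4}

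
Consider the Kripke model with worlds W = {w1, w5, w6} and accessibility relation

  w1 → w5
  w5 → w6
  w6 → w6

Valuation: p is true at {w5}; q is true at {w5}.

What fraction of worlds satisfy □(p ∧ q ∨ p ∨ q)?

w1: successors {w5}; p ∧ q ∨ p ∨ q there: w5:T. ✓
w5: successors {w6}; p ∧ q ∨ p ∨ q there: w6:F. ✗
w6: successors {w6}; p ∧ q ∨ p ∨ q there: w6:F. ✗
That's 1 of 3 worlds, so 1/3.

1/3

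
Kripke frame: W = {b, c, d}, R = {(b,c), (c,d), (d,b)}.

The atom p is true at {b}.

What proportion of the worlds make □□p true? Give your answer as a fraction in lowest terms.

1/3

b: successors {c}; □p there: c:F. ✗
c: successors {d}; □p there: d:T. ✓
d: successors {b}; □p there: b:F. ✗
That's 1 of 3 worlds, so 1/3.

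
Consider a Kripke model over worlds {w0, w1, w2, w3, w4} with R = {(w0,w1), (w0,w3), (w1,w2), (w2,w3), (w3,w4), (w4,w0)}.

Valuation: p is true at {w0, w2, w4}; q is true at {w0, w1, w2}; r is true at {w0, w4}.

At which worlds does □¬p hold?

w0: successors {w1, w3}; ¬p there: w1:T, w3:T. ✓
w1: successors {w2}; ¬p there: w2:F. ✗
w2: successors {w3}; ¬p there: w3:T. ✓
w3: successors {w4}; ¬p there: w4:F. ✗
w4: successors {w0}; ¬p there: w0:F. ✗

{w0, w2}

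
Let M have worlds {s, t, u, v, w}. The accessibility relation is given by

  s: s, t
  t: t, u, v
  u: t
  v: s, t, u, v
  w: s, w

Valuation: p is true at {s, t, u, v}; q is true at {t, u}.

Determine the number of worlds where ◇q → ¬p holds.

s: ◇q is T, ¬p is F. ✗
t: ◇q is T, ¬p is F. ✗
u: ◇q is T, ¬p is F. ✗
v: ◇q is T, ¬p is F. ✗
w: ◇q is F, ¬p is T. ✓
Satisfying worlds: {w}.

1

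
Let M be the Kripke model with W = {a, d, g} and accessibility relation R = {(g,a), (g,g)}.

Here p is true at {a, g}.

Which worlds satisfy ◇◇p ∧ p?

{g}

a: ◇◇p is F, p is T. ✗
d: ◇◇p is F, p is F. ✗
g: ◇◇p is T, p is T. ✓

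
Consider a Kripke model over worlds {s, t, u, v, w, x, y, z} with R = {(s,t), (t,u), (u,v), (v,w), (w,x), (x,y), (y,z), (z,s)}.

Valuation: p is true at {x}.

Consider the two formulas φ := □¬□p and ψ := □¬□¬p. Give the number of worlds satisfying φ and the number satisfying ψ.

For □¬□p:
s: successors {t}; ¬□p there: t:T. ✓
t: successors {u}; ¬□p there: u:T. ✓
u: successors {v}; ¬□p there: v:T. ✓
v: successors {w}; ¬□p there: w:F. ✗
w: successors {x}; ¬□p there: x:T. ✓
x: successors {y}; ¬□p there: y:T. ✓
y: successors {z}; ¬□p there: z:T. ✓
z: successors {s}; ¬□p there: s:T. ✓
— 7 worlds.
For □¬□¬p:
s: successors {t}; ¬□¬p there: t:F. ✗
t: successors {u}; ¬□¬p there: u:F. ✗
u: successors {v}; ¬□¬p there: v:F. ✗
v: successors {w}; ¬□¬p there: w:T. ✓
w: successors {x}; ¬□¬p there: x:F. ✗
x: successors {y}; ¬□¬p there: y:F. ✗
y: successors {z}; ¬□¬p there: z:F. ✗
z: successors {s}; ¬□¬p there: s:F. ✗
— 1 world.

7 and 1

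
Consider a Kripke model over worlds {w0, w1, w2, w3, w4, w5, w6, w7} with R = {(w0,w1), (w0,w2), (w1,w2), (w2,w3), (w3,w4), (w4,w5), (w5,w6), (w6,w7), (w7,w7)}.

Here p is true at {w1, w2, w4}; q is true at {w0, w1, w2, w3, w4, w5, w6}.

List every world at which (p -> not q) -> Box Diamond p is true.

{w1, w2, w4}

w0: p -> not q is T, Box Diamond p is F. ✗
w1: p -> not q is F, Box Diamond p is F. ✓
w2: p -> not q is F, Box Diamond p is T. ✓
w3: p -> not q is T, Box Diamond p is F. ✗
w4: p -> not q is F, Box Diamond p is F. ✓
w5: p -> not q is T, Box Diamond p is F. ✗
w6: p -> not q is T, Box Diamond p is F. ✗
w7: p -> not q is T, Box Diamond p is F. ✗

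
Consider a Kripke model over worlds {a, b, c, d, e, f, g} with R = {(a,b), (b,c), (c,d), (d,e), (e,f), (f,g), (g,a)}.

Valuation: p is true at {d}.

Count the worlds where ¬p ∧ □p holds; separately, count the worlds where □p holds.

1 and 1

For ¬p ∧ □p:
a: ¬p is T, □p is F. ✗
b: ¬p is T, □p is F. ✗
c: ¬p is T, □p is T. ✓
d: ¬p is F, □p is F. ✗
e: ¬p is T, □p is F. ✗
f: ¬p is T, □p is F. ✗
g: ¬p is T, □p is F. ✗
— 1 world.
For □p:
a: successors {b}; p there: b:F. ✗
b: successors {c}; p there: c:F. ✗
c: successors {d}; p there: d:T. ✓
d: successors {e}; p there: e:F. ✗
e: successors {f}; p there: f:F. ✗
f: successors {g}; p there: g:F. ✗
g: successors {a}; p there: a:F. ✗
— 1 world.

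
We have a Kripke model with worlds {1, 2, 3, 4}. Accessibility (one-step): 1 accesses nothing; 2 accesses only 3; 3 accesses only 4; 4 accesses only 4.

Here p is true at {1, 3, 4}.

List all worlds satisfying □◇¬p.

1: no successors, so □◇¬p holds vacuously. ✓
2: successors {3}; ◇¬p there: 3:F. ✗
3: successors {4}; ◇¬p there: 4:F. ✗
4: successors {4}; ◇¬p there: 4:F. ✗

{1}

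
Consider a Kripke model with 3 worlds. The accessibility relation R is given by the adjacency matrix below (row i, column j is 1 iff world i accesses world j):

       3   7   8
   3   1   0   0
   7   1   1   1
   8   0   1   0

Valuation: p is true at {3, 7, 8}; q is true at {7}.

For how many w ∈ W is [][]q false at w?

3: successors {3}; []q there: 3:F. ✗
7: successors {3, 7, 8}; []q there: 3:F, 7:F, 8:T. ✗
8: successors {7}; []q there: 7:F. ✗
Satisfying worlds: ∅.
So [][]q fails at the other 3 worlds.

3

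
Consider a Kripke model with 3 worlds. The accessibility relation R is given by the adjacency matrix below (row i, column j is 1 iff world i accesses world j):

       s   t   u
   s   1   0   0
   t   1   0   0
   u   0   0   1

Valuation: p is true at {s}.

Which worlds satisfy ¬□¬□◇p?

{s, t}

s: □¬□◇p is F. ✓
t: □¬□◇p is F. ✓
u: □¬□◇p is T. ✗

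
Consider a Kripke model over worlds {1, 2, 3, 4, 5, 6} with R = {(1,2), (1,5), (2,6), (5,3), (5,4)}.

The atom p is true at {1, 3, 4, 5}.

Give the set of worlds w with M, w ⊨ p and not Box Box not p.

1: p is T, not Box Box not p is T. ✓
2: p is F, not Box Box not p is F. ✗
3: p is T, not Box Box not p is F. ✗
4: p is T, not Box Box not p is F. ✗
5: p is T, not Box Box not p is F. ✗
6: p is F, not Box Box not p is F. ✗

{1}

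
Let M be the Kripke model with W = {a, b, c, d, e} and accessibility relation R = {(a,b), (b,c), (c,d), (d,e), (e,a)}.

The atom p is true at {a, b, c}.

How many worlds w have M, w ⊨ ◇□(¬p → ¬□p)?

4

a: successors {b}; □(¬p → ¬□p) there: b:T. ✓
b: successors {c}; □(¬p → ¬□p) there: c:T. ✓
c: successors {d}; □(¬p → ¬□p) there: d:F. ✗
d: successors {e}; □(¬p → ¬□p) there: e:T. ✓
e: successors {a}; □(¬p → ¬□p) there: a:T. ✓
Satisfying worlds: {a, b, d, e}.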